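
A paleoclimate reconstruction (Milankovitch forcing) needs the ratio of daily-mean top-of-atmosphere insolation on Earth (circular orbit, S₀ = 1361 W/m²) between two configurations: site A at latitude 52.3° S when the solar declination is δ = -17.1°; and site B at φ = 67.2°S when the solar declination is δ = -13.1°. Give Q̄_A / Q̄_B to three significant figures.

— Configuration A (φ=-52.3°):
cos H₀ = −tan(-52.3°) tan(-17.100°) = -0.3980, H₀ = 1.9802 rad.
Bracket: H₀ sin φ sin δ + cos φ cos δ sin H₀ = 1.9802×-0.79122×-0.29404 + 0.61153×0.95579×0.91737 = 0.460694 + 0.536197 = 0.996891.
Q̄ = (S₀/π) × [bracket] = (1361/π) × 0.996891 = 431.87 W/m².
— Configuration B (φ=-67.2°):
cos H₀ = −tan(-67.2°) tan(-13.100°) = -0.5536, H₀ = 2.1575 rad.
Bracket: H₀ sin φ sin δ + cos φ cos δ sin H₀ = 2.1575×-0.92186×-0.22665 + 0.38752×0.97398×0.83279 = 0.450787 + 0.314326 = 0.765113.
Q̄ = (S₀/π) × [bracket] = (1361/π) × 0.765113 = 331.46 W/m².
Ratio Q̄_A / Q̄_B = 431.87 / 331.46 = 1.303.

Q̄_A / Q̄_B ≈ 1.30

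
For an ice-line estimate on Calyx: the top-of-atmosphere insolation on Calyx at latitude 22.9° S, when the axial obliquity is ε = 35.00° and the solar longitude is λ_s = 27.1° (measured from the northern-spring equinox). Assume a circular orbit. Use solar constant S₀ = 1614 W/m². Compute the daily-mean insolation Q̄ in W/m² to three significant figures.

Solar declination: sin δ = sin ε · sin λ_s = sin 35.00° × sin 27.1° = 0.26129, so δ = +15.147°.
cos H₀ = −tan(-22.9°) tan(+15.147°) = 0.1143, H₀ = 1.4562 rad.
Bracket: H₀ sin φ sin δ + cos φ cos δ sin H₀ = 1.4562×-0.38912×0.26129 + 0.92119×0.96526×0.99344 = -0.148056 + 0.883355 = 0.735299.
Q̄ = (S₀/π) × [bracket] = (1614/π) × 0.735299 = 377.8 W/m².

Q̄ ≈ 378 W/m²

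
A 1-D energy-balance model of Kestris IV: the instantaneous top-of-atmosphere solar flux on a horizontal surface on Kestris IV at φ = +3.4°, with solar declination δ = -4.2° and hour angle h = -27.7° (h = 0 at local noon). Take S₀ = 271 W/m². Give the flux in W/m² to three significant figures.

cos θ_z = sin φ sin δ + cos φ cos δ cos h = -0.004343 + 0.881462 = 0.877119.
Flux = S₀ · cos θ_z = 271 × 0.877119 = 237.7 W/m².

238 W/m²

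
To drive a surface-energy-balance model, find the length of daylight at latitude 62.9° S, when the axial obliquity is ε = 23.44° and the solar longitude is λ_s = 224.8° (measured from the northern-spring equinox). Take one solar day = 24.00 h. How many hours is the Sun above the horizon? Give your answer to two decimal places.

16.64 h

Solar declination: sin δ = sin ε · sin λ_s = sin 23.44° × sin 224.8° = -0.28030, so δ = -16.278°.
cos H₀ = −tan φ · tan δ = −tan(-62.9°) × tan(-16.278°) = -0.5706, so H₀ = 2.1781 rad = 124.79°.
Daylight = 2H₀/(2π) × 24.00 h = (2.1781/π) × 24.00 = 16.64 h.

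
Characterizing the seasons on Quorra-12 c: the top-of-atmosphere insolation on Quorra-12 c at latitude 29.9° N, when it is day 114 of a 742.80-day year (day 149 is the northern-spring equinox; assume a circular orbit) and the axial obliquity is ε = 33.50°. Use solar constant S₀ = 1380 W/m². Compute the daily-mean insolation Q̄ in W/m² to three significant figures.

Solar longitude: λ_s = 360° × (114 − 149)/742.80 = -16.963°, i.e. -16.963° + 360° = 343.037°.
sin δ = sin 33.50° × sin 343.037° = -0.16103, so δ = -9.267°.
cos H₀ = −tan(+29.9°) tan(-9.267°) = 0.0938, H₀ = 1.4768 rad.
Bracket: H₀ sin φ sin δ + cos φ cos δ sin H₀ = 1.4768×0.49849×-0.16103 + 0.86690×0.98695×0.99559 = -0.118545 + 0.851814 = 0.733269.
Q̄ = (S₀/π) × [bracket] = (1380/π) × 0.733269 = 322.1 W/m².

Q̄ ≈ 322 W/m²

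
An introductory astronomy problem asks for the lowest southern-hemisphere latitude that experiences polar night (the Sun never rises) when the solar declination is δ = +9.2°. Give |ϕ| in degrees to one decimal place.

Polar night requires cos h₀ = −tan ϕ tan δ ≥ 1, i.e. tan ϕ tan δ ≤ −1.
The boundary is |tan ϕ| · |tan δ| = 1, so |ϕ| = 90° − |δ| = 90° − 9.2° = 80.8° in the southern hemisphere.

|ϕ| = 80.8°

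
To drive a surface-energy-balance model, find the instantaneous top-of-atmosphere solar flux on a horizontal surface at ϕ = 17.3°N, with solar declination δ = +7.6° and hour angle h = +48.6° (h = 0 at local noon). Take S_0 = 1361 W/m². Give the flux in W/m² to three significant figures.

905 W/m²

cos θ_z = sin ϕ sin δ + cos ϕ cos δ cos h = 0.039330 + 0.625848 = 0.665178.
Flux = S_0 · cos θ_z = 1361 × 0.665178 = 905.3 W/m².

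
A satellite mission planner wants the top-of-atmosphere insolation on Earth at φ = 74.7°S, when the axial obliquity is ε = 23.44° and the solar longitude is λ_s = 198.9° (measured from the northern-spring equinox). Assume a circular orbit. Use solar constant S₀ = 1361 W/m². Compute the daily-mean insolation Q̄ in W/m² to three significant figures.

Q̄ ≈ 211 W/m²

Solar declination: sin δ = sin ε · sin λ_s = sin 23.44° × sin 198.9° = -0.12885, so δ = -7.403°.
cos H₀ = −tan(-74.7°) tan(-7.403°) = -0.4750, H₀ = 2.0657 rad.
Bracket: H₀ sin φ sin δ + cos φ cos δ sin H₀ = 2.0657×-0.96456×-0.12885 + 0.26387×0.99166×0.88001 = 0.256733 + 0.230272 = 0.487005.
Q̄ = (S₀/π) × [bracket] = (1361/π) × 0.487005 = 211.0 W/m².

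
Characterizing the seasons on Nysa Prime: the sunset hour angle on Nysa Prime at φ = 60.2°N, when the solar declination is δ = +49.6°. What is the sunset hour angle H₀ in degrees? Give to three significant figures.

Sunrise equation: cos H₀ = −tan φ · tan δ = -2.0517 ≤ −1, so the host star never sets (polar day) and H₀ = π.

H₀ = 180°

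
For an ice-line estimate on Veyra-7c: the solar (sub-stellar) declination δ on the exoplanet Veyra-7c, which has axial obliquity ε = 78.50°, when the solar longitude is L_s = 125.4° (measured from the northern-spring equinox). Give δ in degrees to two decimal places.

δ = +53.01°

sin δ = sin ε · sin L_s = sin 78.50° × sin 125.4° = 0.798764.
δ = arcsin(0.798764) = +53.01°.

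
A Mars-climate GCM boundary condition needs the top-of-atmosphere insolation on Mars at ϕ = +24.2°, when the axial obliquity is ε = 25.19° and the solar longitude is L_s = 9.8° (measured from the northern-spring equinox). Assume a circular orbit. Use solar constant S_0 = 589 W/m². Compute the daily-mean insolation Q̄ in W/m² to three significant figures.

Solar declination: sin δ = sin ε · sin L_s = sin 25.19° × sin 9.8° = 0.07244, so δ = +4.154°.
cos h₀ = −tan(+24.2°) tan(+4.154°) = -0.0326, h₀ = 1.6034 rad.
Bracket: h₀ sin ϕ sin δ + cos ϕ cos δ sin h₀ = 1.6034×0.40992×0.07244 + 0.91212×0.99737×0.99947 = 0.047612 + 0.909239 = 0.956851.
Q̄ = (S_0/π) × [bracket] = (589/π) × 0.956851 = 179.4 W/m².

Q̄ ≈ 179 W/m²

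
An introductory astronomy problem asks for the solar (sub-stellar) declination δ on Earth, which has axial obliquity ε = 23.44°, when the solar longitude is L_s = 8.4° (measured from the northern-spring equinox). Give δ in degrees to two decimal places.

sin δ = sin ε · sin L_s = sin 23.44° × sin 8.4° = 0.058110.
δ = arcsin(0.058110) = +3.33°.

δ = +3.33°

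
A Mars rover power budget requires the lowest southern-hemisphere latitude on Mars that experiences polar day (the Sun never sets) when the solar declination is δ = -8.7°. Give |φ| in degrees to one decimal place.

|φ| = 81.3°

Polar day requires cos H₀ = −tan φ tan δ ≤ −1, i.e. tan φ tan δ ≥ 1.
The boundary is |tan φ| · |tan δ| = 1, so |φ| = 90° − |δ| = 90° − 8.7° = 81.3° in the southern hemisphere.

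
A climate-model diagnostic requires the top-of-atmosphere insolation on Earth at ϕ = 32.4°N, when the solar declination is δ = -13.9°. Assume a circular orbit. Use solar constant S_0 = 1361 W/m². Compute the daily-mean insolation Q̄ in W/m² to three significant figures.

cos h₀ = −tan(+32.4°) tan(-13.900°) = 0.1571, h₀ = 1.4131 rad.
Bracket: h₀ sin ϕ sin δ + cos ϕ cos δ sin h₀ = 1.4131×0.53583×-0.24023 + 0.84433×0.97072×0.98759 = -0.181898 + 0.809437 = 0.627539.
Q̄ = (S_0/π) × [bracket] = (1361/π) × 0.627539 = 271.9 W/m².

Q̄ ≈ 272 W/m²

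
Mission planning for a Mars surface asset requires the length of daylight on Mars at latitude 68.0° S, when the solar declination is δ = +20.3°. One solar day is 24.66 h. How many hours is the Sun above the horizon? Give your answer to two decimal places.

cos H₀ = −tan φ · tan δ = −tan(-68.0°) × tan(+20.300°) = 0.9156, so H₀ = 0.4139 rad = 23.71°.
Daylight = 2H₀/(2π) × 24.66 h = (0.4139/π) × 24.66 = 3.25 h.

3.25 h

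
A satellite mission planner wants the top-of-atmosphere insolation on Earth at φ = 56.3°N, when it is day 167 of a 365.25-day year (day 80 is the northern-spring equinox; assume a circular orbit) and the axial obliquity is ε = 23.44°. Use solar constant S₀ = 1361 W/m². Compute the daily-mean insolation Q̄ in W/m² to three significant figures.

Solar longitude: λ_s = 360° × (167 − 80)/365.25 = 85.749°.
sin δ = sin 23.44° × sin 85.749° = 0.39669, so δ = +23.372°.
cos H₀ = −tan(+56.3°) tan(+23.372°) = -0.6480, H₀ = 2.2757 rad.
Bracket: H₀ sin φ sin δ + cos φ cos δ sin H₀ = 2.2757×0.83195×0.39669 + 0.55484×0.91795×0.76165 = 0.751041 + 0.387920 = 1.138961.
Q̄ = (S₀/π) × [bracket] = (1361/π) × 1.138961 = 493.4 W/m².

Q̄ ≈ 493 W/m²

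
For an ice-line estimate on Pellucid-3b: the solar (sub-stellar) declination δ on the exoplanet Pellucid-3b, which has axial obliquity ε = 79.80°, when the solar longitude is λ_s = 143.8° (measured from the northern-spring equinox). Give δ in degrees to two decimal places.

sin δ = sin ε · sin λ_s = sin 79.80° × sin 143.8° = 0.581272.
δ = arcsin(0.581272) = +35.54°.

δ = +35.54°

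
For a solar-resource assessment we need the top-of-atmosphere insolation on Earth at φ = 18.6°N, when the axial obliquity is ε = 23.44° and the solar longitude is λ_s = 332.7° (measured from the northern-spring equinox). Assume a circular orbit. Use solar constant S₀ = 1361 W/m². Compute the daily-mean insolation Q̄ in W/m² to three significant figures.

Q̄ ≈ 365 W/m²

Solar declination: sin δ = sin ε · sin λ_s = sin 23.44° × sin 332.7° = -0.18245, so δ = -10.512°.
cos H₀ = −tan(+18.6°) tan(-10.512°) = 0.0624, H₀ = 1.5083 rad.
Bracket: H₀ sin φ sin δ + cos φ cos δ sin H₀ = 1.5083×0.31896×-0.18245 + 0.94777×0.98322×0.99805 = -0.087774 + 0.930049 = 0.842275.
Q̄ = (S₀/π) × [bracket] = (1361/π) × 0.842275 = 364.9 W/m².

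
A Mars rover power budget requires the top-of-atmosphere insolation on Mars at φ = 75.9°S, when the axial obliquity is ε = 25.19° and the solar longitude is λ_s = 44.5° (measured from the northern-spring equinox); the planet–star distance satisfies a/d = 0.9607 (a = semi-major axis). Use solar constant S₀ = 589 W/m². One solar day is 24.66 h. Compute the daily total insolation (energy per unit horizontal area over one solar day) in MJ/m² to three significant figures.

Solar declination: sin δ = sin ε · sin λ_s = sin 25.19° × sin 44.5° = 0.29832, so δ = +17.357°.
cos H₀ = −tan(-75.9°) tan(+17.357°) = 1.2443 ≥ 1 ⇒ polar night, H₀ = 0 and Q̄ = 0.
Inverse-square distance factor (a/d)² = 0.9607² = 0.922944.
Daily total = Q̄ × 24.66 h × 3600 s/h = 0.00 MJ/m².

0.00 MJ/m²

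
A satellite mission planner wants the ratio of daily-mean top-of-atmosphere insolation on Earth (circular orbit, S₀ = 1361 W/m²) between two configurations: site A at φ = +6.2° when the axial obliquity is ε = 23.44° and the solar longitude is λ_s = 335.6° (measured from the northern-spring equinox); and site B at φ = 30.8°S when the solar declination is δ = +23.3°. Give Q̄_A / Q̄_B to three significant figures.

Q̄_A / Q̄_B ≈ 1.92

— Configuration A (φ=+6.2°):
Solar declination: sin δ = sin ε · sin λ_s = sin 23.44° × sin 335.6° = -0.16433, so δ = -9.458°.
cos H₀ = −tan(+6.2°) tan(-9.458°) = 0.0181, H₀ = 1.5527 rad.
Bracket: H₀ sin φ sin δ + cos φ cos δ sin H₀ = 1.5527×0.10800×-0.16433 + 0.99415×0.98641×0.99984 = -0.027557 + 0.980483 = 0.952926.
Q̄ = (S₀/π) × [bracket] = (1361/π) × 0.952926 = 412.83 W/m².
— Configuration B (φ=-30.8°):
cos H₀ = −tan(-30.8°) tan(+23.300°) = 0.2567, H₀ = 1.3112 rad.
Bracket: H₀ sin φ sin δ + cos φ cos δ sin H₀ = 1.3112×-0.51204×0.39555 + 0.85896×0.91845×0.96648 = -0.265567 + 0.762467 = 0.496900.
Q̄ = (S₀/π) × [bracket] = (1361/π) × 0.496900 = 215.27 W/m².
Ratio Q̄_A / Q̄_B = 412.83 / 215.27 = 1.918.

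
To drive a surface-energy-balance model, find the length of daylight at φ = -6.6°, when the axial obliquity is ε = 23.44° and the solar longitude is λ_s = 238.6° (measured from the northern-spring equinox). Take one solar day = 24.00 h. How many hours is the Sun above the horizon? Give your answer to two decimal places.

Solar declination: sin δ = sin ε · sin λ_s = sin 23.44° × sin 238.6° = -0.33953, so δ = -19.848°.
cos H₀ = −tan φ · tan δ = −tan(-6.6°) × tan(-19.848°) = -0.0418, so H₀ = 1.6126 rad = 92.39°.
Daylight = 2H₀/(2π) × 24.00 h = (1.6126/π) × 24.00 = 12.32 h.

12.32 h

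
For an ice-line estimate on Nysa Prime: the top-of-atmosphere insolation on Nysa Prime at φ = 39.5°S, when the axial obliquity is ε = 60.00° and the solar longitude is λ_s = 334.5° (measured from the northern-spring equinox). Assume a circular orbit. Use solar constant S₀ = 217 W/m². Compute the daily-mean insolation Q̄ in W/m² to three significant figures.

Q̄ ≈ 77.9 W/m²

Solar declination: sin δ = sin ε · sin λ_s = sin 60.00° × sin 334.5° = -0.37283, so δ = -21.890°.
cos H₀ = −tan(-39.5°) tan(-21.890°) = -0.3312, H₀ = 1.9084 rad.
Bracket: H₀ sin φ sin δ + cos φ cos δ sin H₀ = 1.9084×-0.63608×-0.37283 + 0.77162×0.92790×0.94355 = 0.452576 + 0.675569 = 1.128145.
Q̄ = (S₀/π) × [bracket] = (217/π) × 1.128145 = 77.92 W/m².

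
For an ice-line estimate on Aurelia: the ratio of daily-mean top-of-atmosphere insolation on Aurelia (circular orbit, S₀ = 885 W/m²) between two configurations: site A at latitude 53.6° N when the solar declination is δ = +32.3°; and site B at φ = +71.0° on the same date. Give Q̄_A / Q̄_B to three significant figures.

Q̄_A / Q̄_B ≈ 0.867

— Configuration A (φ=+53.6°):
cos H₀ = −tan(+53.6°) tan(+32.300°) = -0.8575, H₀ = 2.6011 rad.
Bracket: H₀ sin φ sin δ + cos φ cos δ sin H₀ = 2.6011×0.80489×0.53435 + 0.59342×0.84526×0.51455 = 1.118715 + 0.258095 = 1.376810.
Q̄ = (S₀/π) × [bracket] = (885/π) × 1.376810 = 387.85 W/m².
— Configuration B (φ=+71.0°):
cos H₀ = −tan(+71.0°) tan(+32.300°) = -1.8360 ≤ −1 ⇒ polar day, H₀ = π.
Bracket: H₀ sin φ sin δ + cos φ cos δ sin H₀ = 3.1416×0.94552×0.53435 + 0.32557×0.84526×0.00000 = 1.587258 + 0.000000 = 1.587258.
Q̄ = (S₀/π) × [bracket] = (885/π) × 1.587258 = 447.14 W/m².
Ratio Q̄_A / Q̄_B = 387.85 / 447.14 = 0.8674.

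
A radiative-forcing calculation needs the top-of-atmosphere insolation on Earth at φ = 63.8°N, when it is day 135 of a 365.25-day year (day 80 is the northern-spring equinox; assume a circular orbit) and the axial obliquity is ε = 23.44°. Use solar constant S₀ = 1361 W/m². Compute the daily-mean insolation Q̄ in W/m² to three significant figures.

Solar longitude: λ_s = 360° × (135 − 80)/365.25 = 54.209°.
sin δ = sin 23.44° × sin 54.209° = 0.32267, so δ = +18.824°.
cos H₀ = −tan(+63.8°) tan(+18.824°) = -0.6928, H₀ = 2.3362 rad.
Bracket: H₀ sin φ sin δ + cos φ cos δ sin H₀ = 2.3362×0.89726×0.32267 + 0.44151×0.94651×0.72112 = 0.676374 + 0.301351 = 0.977725.
Q̄ = (S₀/π) × [bracket] = (1361/π) × 0.977725 = 423.6 W/m².

Q̄ ≈ 424 W/m²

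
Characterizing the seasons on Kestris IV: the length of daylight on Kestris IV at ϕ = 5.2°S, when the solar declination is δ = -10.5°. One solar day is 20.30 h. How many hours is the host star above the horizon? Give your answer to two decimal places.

cos h₀ = −tan ϕ · tan δ = −tan(-5.2°) × tan(-10.500°) = -0.0169, so h₀ = 1.5877 rad = 90.97°.
Daylight = 2h₀/(2π) × 20.30 h = (1.5877/π) × 20.30 = 10.26 h.

10.26 h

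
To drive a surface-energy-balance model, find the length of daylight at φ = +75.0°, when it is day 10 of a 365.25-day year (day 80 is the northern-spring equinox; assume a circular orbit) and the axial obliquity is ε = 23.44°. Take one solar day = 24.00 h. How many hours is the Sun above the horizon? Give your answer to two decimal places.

0.00 h

Solar longitude: λ_s = 360° × (10 − 80)/365.25 = -68.994°, i.e. -68.994° + 360° = 291.006°.
sin δ = sin 23.44° × sin 291.006° = -0.37135, so δ = -21.799°.
cos H₀ = −tan φ · tan δ = 1.4926 ≥ 1, so the Sun never rises (polar night) and H₀ = 0.
Daylight = 2H₀/(2π) × 24.00 h = (0.0000/π) × 24.00 = 0.00 h.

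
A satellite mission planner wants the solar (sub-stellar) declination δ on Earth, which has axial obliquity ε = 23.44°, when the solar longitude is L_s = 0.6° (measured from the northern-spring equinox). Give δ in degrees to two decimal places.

δ = +0.24°

sin δ = sin ε · sin L_s = sin 23.44° × sin 0.6° = 0.004166.
δ = arcsin(0.004166) = +0.24°.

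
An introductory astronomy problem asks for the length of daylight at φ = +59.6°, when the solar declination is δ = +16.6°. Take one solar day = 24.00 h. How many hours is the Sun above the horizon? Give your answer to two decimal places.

16.07 h

cos H₀ = −tan φ · tan δ = −tan(+59.6°) × tan(+16.600°) = -0.5081, so H₀ = 2.1038 rad = 120.54°.
Daylight = 2H₀/(2π) × 24.00 h = (2.1038/π) × 24.00 = 16.07 h.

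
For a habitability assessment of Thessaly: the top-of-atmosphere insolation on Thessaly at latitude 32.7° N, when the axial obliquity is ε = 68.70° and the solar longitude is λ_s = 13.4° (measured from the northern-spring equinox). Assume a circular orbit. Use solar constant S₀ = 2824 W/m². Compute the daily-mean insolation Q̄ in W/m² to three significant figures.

Q̄ ≈ 911 W/m²

Solar declination: sin δ = sin ε · sin λ_s = sin 68.70° × sin 13.4° = 0.21592, so δ = +12.469°.
cos H₀ = −tan(+32.7°) tan(+12.469°) = -0.1420, H₀ = 1.7132 rad.
Bracket: H₀ sin φ sin δ + cos φ cos δ sin H₀ = 1.7132×0.54024×0.21592 + 0.84151×0.97641×0.98987 = 0.199842 + 0.813335 = 1.013177.
Q̄ = (S₀/π) × [bracket] = (2824/π) × 1.013177 = 910.8 W/m².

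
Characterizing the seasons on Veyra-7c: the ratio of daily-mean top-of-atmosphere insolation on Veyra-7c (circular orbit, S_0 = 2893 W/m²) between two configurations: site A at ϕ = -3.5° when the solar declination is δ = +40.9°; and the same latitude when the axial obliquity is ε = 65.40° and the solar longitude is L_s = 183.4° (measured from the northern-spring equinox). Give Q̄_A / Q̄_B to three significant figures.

— Configuration A (ϕ=-3.5°):
cos h₀ = −tan(-3.5°) tan(+40.900°) = 0.0530, h₀ = 1.5178 rad.
Bracket: h₀ sin ϕ sin δ + cos ϕ cos δ sin h₀ = 1.5178×-0.06105×0.65474 + 0.99813×0.75585×0.99860 = -0.060669 + 0.753380 = 0.692711.
Q̄ = (S_0/π) × [bracket] = (2893/π) × 0.692711 = 637.90 W/m².
— Configuration B (ϕ=-3.5°):
Solar declination: sin δ = sin ε · sin L_s = sin 65.40° × sin 183.4° = -0.05392, so δ = -3.091°.
cos h₀ = −tan(-3.5°) tan(-3.091°) = -0.0033, h₀ = 1.5741 rad.
Bracket: h₀ sin ϕ sin δ + cos ϕ cos δ sin h₀ = 1.5741×-0.06105×-0.05392 + 0.99813×0.99855×0.99999 = 0.005182 + 0.996673 = 1.001855.
Q̄ = (S_0/π) × [bracket] = (2893/π) × 1.001855 = 922.58 W/m².
Ratio Q̄_A / Q̄_B = 637.90 / 922.58 = 0.6914.

Q̄_A / Q̄_B ≈ 0.691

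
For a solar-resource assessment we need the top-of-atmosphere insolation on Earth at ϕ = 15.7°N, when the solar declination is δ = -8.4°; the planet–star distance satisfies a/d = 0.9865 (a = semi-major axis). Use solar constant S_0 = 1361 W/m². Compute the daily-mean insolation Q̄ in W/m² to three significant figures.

cos h₀ = −tan(+15.7°) tan(-8.400°) = 0.0415, h₀ = 1.5293 rad.
Bracket: h₀ sin ϕ sin δ + cos ϕ cos δ sin h₀ = 1.5293×0.27060×-0.14608 + 0.96269×0.98927×0.99914 = -0.060452 + 0.951541 = 0.891089.
Inverse-square distance factor (a/d)² = 0.9865² = 0.973182.
Q̄ = (S_0/π) × 0.973182 × [bracket] = (1361/π) × 0.973182 × 0.891089 = 375.7 W/m².

Q̄ ≈ 376 W/m²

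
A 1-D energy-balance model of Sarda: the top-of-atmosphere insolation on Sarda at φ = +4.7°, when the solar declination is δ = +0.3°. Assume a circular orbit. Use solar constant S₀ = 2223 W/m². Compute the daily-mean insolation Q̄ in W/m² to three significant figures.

cos H₀ = −tan(+4.7°) tan(+0.300°) = -0.0004, H₀ = 1.5712 rad.
Bracket: H₀ sin φ sin δ + cos φ cos δ sin H₀ = 1.5712×0.08194×0.00524 + 0.99664×0.99999×1.00000 = 0.000675 + 0.996630 = 0.997305.
Q̄ = (S₀/π) × [bracket] = (2223/π) × 0.997305 = 705.7 W/m².

Q̄ ≈ 706 W/m²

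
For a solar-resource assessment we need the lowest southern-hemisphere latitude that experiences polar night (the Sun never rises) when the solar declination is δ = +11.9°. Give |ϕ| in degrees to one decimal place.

Polar night requires cos h₀ = −tan ϕ tan δ ≥ 1, i.e. tan ϕ tan δ ≤ −1.
The boundary is |tan ϕ| · |tan δ| = 1, so |ϕ| = 90° − |δ| = 90° − 11.9° = 78.1° in the southern hemisphere.

|ϕ| = 78.1°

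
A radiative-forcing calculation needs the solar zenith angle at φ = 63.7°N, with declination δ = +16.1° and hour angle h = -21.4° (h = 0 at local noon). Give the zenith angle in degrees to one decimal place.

θ_z = 49.8°

cos θ_z = sin φ sin δ + cos φ cos δ cos h = 0.248609 + 0.396344 = 0.644953.
θ_z = arccos(0.644953) = 49.8°.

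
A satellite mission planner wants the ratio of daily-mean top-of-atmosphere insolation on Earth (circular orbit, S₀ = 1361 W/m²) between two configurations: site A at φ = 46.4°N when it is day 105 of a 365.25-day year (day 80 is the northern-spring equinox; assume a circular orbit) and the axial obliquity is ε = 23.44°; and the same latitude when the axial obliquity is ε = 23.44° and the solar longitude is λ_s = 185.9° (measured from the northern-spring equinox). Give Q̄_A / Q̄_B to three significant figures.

Q̄_A / Q̄_B ≈ 1.37

— Configuration A (φ=+46.4°):
Solar longitude: λ_s = 360° × (105 − 80)/365.25 = 24.641°.
sin δ = sin 23.44° × sin 24.641° = 0.16585, so δ = +9.547°.
cos H₀ = −tan(+46.4°) tan(+9.547°) = -0.1766, H₀ = 1.7483 rad.
Bracket: H₀ sin φ sin δ + cos φ cos δ sin H₀ = 1.7483×0.72417×0.16585 + 0.68962×0.98615×0.98428 = 0.209977 + 0.669378 = 0.879355.
Q̄ = (S₀/π) × [bracket] = (1361/π) × 0.879355 = 380.95 W/m².
— Configuration B (φ=+46.4°):
Solar declination: sin δ = sin ε · sin λ_s = sin 23.44° × sin 185.9° = -0.04089, so δ = -2.343°.
cos H₀ = −tan(+46.4°) tan(-2.343°) = 0.0430, H₀ = 1.5278 rad.
Bracket: H₀ sin φ sin δ + cos φ cos δ sin H₀ = 1.5278×0.72417×-0.04089 + 0.68962×0.99916×0.99908 = -0.045240 + 0.688407 = 0.643167.
Q̄ = (S₀/π) × [bracket] = (1361/π) × 0.643167 = 278.63 W/m².
Ratio Q̄_A / Q̄_B = 380.95 / 278.63 = 1.367.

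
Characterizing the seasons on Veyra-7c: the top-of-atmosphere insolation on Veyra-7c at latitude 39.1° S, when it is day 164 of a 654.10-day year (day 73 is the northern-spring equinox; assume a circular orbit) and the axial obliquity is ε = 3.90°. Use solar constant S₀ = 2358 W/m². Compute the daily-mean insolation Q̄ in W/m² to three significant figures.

Solar longitude: λ_s = 360° × (164 − 73)/654.10 = 50.084°.
sin δ = sin 3.90° × sin 50.084° = 0.05217, so δ = +2.990°.
cos H₀ = −tan(-39.1°) tan(+2.990°) = 0.0425, H₀ = 1.5283 rad.
Bracket: H₀ sin φ sin δ + cos φ cos δ sin H₀ = 1.5283×-0.63068×0.05217 + 0.77605×0.99864×0.99910 = -0.050285 + 0.774297 = 0.724012.
Q̄ = (S₀/π) × [bracket] = (2358/π) × 0.724012 = 543.4 W/m².

Q̄ ≈ 543 W/m²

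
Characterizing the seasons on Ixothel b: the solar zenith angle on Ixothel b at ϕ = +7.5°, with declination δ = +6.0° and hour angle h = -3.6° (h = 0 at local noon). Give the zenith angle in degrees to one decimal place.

cos θ_z = sin ϕ sin δ + cos ϕ cos δ cos h = 0.013644 + 0.984068 = 0.997712.
θ_z = arccos(0.997712) = 3.9°.

θ_z = 3.9°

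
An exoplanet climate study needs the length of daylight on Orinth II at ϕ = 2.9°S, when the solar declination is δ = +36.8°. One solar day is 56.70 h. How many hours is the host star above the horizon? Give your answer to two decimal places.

27.67 h

cos h₀ = −tan ϕ · tan δ = −tan(-2.9°) × tan(+36.800°) = 0.0379, so h₀ = 1.5329 rad = 87.83°.
Daylight = 2h₀/(2π) × 56.70 h = (1.5329/π) × 56.70 = 27.67 h.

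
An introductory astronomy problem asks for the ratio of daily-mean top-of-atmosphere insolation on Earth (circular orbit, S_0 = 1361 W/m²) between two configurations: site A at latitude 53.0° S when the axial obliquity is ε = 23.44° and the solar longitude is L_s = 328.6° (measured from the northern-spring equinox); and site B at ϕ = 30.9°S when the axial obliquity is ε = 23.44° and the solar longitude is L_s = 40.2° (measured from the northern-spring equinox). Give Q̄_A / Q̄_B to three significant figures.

Q̄_A / Q̄_B ≈ 1.38

— Configuration A (ϕ=-53.0°):
Solar declination: sin δ = sin ε · sin L_s = sin 23.44° × sin 328.6° = -0.20725, so δ = -11.961°.
cos h₀ = −tan(-53.0°) tan(-11.961°) = -0.2811, h₀ = 1.8558 rad.
Bracket: h₀ sin ϕ sin δ + cos ϕ cos δ sin h₀ = 1.8558×-0.79864×-0.20725 + 0.60182×0.97829×0.95967 = 0.307169 + 0.565010 = 0.872179.
Q̄ = (S_0/π) × [bracket] = (1361/π) × 0.872179 = 377.85 W/m².
— Configuration B (ϕ=-30.9°):
Solar declination: sin δ = sin ε · sin L_s = sin 23.44° × sin 40.2° = 0.25676, so δ = +14.878°.
cos h₀ = −tan(-30.9°) tan(+14.878°) = 0.1590, h₀ = 1.4111 rad.
Bracket: h₀ sin ϕ sin δ + cos ϕ cos δ sin h₀ = 1.4111×-0.51354×0.25676 + 0.85806×0.96648×0.98728 = -0.186063 + 0.818749 = 0.632686.
Q̄ = (S_0/π) × [bracket] = (1361/π) × 0.632686 = 274.09 W/m².
Ratio Q̄_A / Q̄_B = 377.85 / 274.09 = 1.379.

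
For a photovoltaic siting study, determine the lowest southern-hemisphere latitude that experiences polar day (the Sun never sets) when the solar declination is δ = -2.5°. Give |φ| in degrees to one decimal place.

Polar day requires cos H₀ = −tan φ tan δ ≤ −1, i.e. tan φ tan δ ≥ 1.
The boundary is |tan φ| · |tan δ| = 1, so |φ| = 90° − |δ| = 90° − 2.5° = 87.5° in the southern hemisphere.

|φ| = 87.5°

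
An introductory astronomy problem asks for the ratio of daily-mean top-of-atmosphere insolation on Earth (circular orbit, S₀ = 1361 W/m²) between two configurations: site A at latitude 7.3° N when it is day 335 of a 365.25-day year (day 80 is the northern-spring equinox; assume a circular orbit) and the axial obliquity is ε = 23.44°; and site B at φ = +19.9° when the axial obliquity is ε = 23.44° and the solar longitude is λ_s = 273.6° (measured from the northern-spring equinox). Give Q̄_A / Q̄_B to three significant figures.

Q̄_A / Q̄_B ≈ 1.28

— Configuration A (φ=+7.3°):
Solar longitude: λ_s = 360° × (335 − 80)/365.25 = 251.335°.
sin δ = sin 23.44° × sin 251.335° = -0.37687, so δ = -22.140°.
cos H₀ = −tan(+7.3°) tan(-22.140°) = 0.0521, H₀ = 1.5187 rad.
Bracket: H₀ sin φ sin δ + cos φ cos δ sin H₀ = 1.5187×0.12706×-0.37687 + 0.99189×0.92627×0.99864 = -0.072723 + 0.917508 = 0.844785.
Q̄ = (S₀/π) × [bracket] = (1361/π) × 0.844785 = 365.98 W/m².
— Configuration B (φ=+19.9°):
Solar declination: sin δ = sin ε · sin λ_s = sin 23.44° × sin 273.6° = -0.39700, so δ = -23.391°.
cos H₀ = −tan(+19.9°) tan(-23.391°) = 0.1566, H₀ = 1.4136 rad.
Bracket: H₀ sin φ sin δ + cos φ cos δ sin H₀ = 1.4136×0.34038×-0.39700 + 0.94029×0.91782×0.98767 = -0.191021 + 0.852376 = 0.661355.
Q̄ = (S₀/π) × [bracket] = (1361/π) × 0.661355 = 286.51 W/m².
Ratio Q̄_A / Q̄_B = 365.98 / 286.51 = 1.277.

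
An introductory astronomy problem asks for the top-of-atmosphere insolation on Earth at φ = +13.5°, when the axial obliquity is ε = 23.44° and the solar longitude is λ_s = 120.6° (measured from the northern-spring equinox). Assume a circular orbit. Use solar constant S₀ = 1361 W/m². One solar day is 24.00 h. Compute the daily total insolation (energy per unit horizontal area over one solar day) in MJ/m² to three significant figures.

39.0 MJ/m²

Solar declination: sin δ = sin ε · sin λ_s = sin 23.44° × sin 120.6° = 0.34239, so δ = +20.023°.
cos H₀ = −tan(+13.5°) tan(+20.023°) = -0.0875, H₀ = 1.6584 rad.
Bracket: H₀ sin φ sin δ + cos φ cos δ sin H₀ = 1.6584×0.23345×0.34239 + 0.97237×0.93956×0.99617 = 0.132557 + 0.910101 = 1.042658.
Q̄ = (S₀/π) × [bracket] = (1361/π) × 1.042658 = 451.70 W/m².
Daily total = Q̄ × 24.00 h × 3600 s/h = 451.70 × 24.00 × 3600 / 10⁶ = 39.03 MJ/m².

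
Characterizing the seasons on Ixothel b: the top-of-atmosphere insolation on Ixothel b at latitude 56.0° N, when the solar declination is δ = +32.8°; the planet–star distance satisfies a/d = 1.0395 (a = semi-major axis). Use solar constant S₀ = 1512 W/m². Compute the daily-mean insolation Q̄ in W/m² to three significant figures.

cos H₀ = −tan(+56.0°) tan(+32.800°) = -0.9554, H₀ = 2.8420 rad.
Bracket: H₀ sin φ sin δ + cos φ cos δ sin H₀ = 2.8420×0.82904×0.54171 + 0.55919×0.84057×0.29517 = 1.276340 + 0.138741 = 1.415081.
Inverse-square distance factor (a/d)² = 1.0395² = 1.080560.
Q̄ = (S₀/π) × 1.080560 × [bracket] = (1512/π) × 1.080560 × 1.415081 = 735.9 W/m².

Q̄ ≈ 736 W/m²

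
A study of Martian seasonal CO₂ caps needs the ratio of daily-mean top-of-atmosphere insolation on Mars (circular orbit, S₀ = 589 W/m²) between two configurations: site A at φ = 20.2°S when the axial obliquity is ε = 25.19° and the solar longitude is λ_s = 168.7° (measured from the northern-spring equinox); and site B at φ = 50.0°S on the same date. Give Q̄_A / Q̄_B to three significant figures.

Q̄_A / Q̄_B ≈ 1.64

— Configuration A (φ=-20.2°):
Solar declination: sin δ = sin ε · sin λ_s = sin 25.19° × sin 168.7° = 0.08340, so δ = +4.784°.
cos H₀ = −tan(-20.2°) tan(+4.784°) = 0.0308, H₀ = 1.5400 rad.
Bracket: H₀ sin φ sin δ + cos φ cos δ sin H₀ = 1.5400×-0.34530×0.08340 + 0.93849×0.99652×0.99953 = -0.044349 + 0.934784 = 0.890435.
Q̄ = (S₀/π) × [bracket] = (589/π) × 0.890435 = 166.94 W/m².
— Configuration B (φ=-50.0°):
cos H₀ = −tan(-50.0°) tan(+4.784°) = 0.0997, H₀ = 1.4709 rad.
Bracket: H₀ sin φ sin δ + cos φ cos δ sin H₀ = 1.4709×-0.76604×0.08340 + 0.64279×0.99652×0.99501 = -0.093972 + 0.637357 = 0.543385.
Q̄ = (S₀/π) × [bracket] = (589/π) × 0.543385 = 101.88 W/m².
Ratio Q̄_A / Q̄_B = 166.94 / 101.88 = 1.639.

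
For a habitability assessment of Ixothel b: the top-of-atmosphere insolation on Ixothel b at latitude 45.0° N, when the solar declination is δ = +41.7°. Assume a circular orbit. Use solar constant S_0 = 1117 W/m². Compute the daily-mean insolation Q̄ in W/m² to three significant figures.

Q̄ ≈ 532 W/m²

cos h₀ = −tan(+45.0°) tan(+41.700°) = -0.8910, h₀ = 2.6703 rad.
Bracket: h₀ sin ϕ sin δ + cos ϕ cos δ sin h₀ = 2.6703×0.70711×0.66523 + 0.70711×0.74664×0.45407 = 1.256085 + 0.239729 = 1.495814.
Q̄ = (S_0/π) × [bracket] = (1117/π) × 1.495814 = 531.8 W/m².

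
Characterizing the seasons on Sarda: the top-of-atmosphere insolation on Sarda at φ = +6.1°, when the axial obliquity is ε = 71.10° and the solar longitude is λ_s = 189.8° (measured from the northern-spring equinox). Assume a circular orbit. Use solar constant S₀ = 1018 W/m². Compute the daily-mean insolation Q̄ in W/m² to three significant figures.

Q̄ ≈ 309 W/m²

Solar declination: sin δ = sin ε · sin λ_s = sin 71.10° × sin 189.8° = -0.16103, so δ = -9.267°.
cos H₀ = −tan(+6.1°) tan(-9.267°) = 0.0174, H₀ = 1.5534 rad.
Bracket: H₀ sin φ sin δ + cos φ cos δ sin H₀ = 1.5534×0.10626×-0.16103 + 0.99434×0.98695×0.99985 = -0.026580 + 0.981217 = 0.954637.
Q̄ = (S₀/π) × [bracket] = (1018/π) × 0.954637 = 309.3 W/m².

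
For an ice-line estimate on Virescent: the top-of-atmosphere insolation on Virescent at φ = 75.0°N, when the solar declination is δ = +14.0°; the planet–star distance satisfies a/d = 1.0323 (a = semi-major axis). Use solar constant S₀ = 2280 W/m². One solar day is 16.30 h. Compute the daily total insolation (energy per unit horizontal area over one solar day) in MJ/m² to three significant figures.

33.5 MJ/m²

cos H₀ = −tan(+75.0°) tan(+14.000°) = -0.9305, H₀ = 2.7666 rad.
Bracket: H₀ sin φ sin δ + cos φ cos δ sin H₀ = 2.7666×0.96593×0.24192 + 0.25882×0.97030×0.36628 = 0.646493 + 0.091985 = 0.738478.
Inverse-square distance factor (a/d)² = 1.0323² = 1.065643.
Q̄ = (S₀/π) × 1.065643 × [bracket] = (2280/π) × 1.065643 × 0.738478 = 571.13 W/m².
Daily total = Q̄ × 16.30 h × 3600 s/h = 571.13 × 16.30 × 3600 / 10⁶ = 33.51 MJ/m².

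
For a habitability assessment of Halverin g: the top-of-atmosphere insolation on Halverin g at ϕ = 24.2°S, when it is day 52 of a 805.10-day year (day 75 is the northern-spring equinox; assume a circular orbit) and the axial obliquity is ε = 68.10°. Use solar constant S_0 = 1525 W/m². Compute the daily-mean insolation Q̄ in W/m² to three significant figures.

Solar longitude: L_s = 360° × (52 − 75)/805.10 = -10.284°, i.e. -10.284° + 360° = 349.716°.
sin δ = sin 68.10° × sin 349.716° = -0.16565, so δ = -9.535°.
cos h₀ = −tan(-24.2°) tan(-9.535°) = -0.0755, h₀ = 1.6464 rad.
Bracket: h₀ sin ϕ sin δ + cos ϕ cos δ sin h₀ = 1.6464×-0.40992×-0.16565 + 0.91212×0.98618×0.99715 = 0.111796 + 0.896951 = 1.008747.
Q̄ = (S_0/π) × [bracket] = (1525/π) × 1.008747 = 489.7 W/m².

Q̄ ≈ 490 W/m²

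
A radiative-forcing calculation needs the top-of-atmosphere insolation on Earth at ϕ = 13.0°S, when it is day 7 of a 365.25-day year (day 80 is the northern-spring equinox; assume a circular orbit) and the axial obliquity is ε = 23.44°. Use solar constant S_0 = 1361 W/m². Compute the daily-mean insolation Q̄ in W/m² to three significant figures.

Q̄ ≈ 450 W/m²

Solar longitude: L_s = 360° × (7 − 80)/365.25 = -71.951°, i.e. -71.951° + 360° = 288.049°.
sin δ = sin 23.44° × sin 288.049° = -0.37821, so δ = -22.223°.
cos h₀ = −tan(-13.0°) tan(-22.223°) = -0.0943, h₀ = 1.6653 rad.
Bracket: h₀ sin ϕ sin δ + cos ϕ cos δ sin h₀ = 1.6653×-0.22495×-0.37821 + 0.97437×0.92572×0.99554 = 0.141681 + 0.897971 = 1.039652.
Q̄ = (S_0/π) × [bracket] = (1361/π) × 1.039652 = 450.4 W/m².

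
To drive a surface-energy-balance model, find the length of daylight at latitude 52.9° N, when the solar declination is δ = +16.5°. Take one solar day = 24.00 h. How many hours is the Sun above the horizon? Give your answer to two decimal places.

15.07 h

cos H₀ = −tan φ · tan δ = −tan(+52.9°) × tan(+16.500°) = -0.3917, so H₀ = 1.9732 rad = 113.06°.
Daylight = 2H₀/(2π) × 24.00 h = (1.9732/π) × 24.00 = 15.07 h.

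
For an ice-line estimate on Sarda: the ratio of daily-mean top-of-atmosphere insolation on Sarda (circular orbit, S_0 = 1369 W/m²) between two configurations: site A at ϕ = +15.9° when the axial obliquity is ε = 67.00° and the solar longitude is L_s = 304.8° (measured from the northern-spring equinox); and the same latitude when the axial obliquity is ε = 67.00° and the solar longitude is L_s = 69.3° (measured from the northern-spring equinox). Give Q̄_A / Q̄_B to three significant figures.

— Configuration A (ϕ=+15.9°):
Solar declination: sin δ = sin ε · sin L_s = sin 67.00° × sin 304.8° = -0.75587, so δ = -49.102°.
cos h₀ = −tan(+15.9°) tan(-49.102°) = 0.3289, h₀ = 1.2357 rad.
Bracket: h₀ sin ϕ sin δ + cos ϕ cos δ sin h₀ = 1.2357×0.27396×-0.75587 + 0.96174×0.65472×0.94438 = -0.255886 + 0.594648 = 0.338762.
Q̄ = (S_0/π) × [bracket] = (1369/π) × 0.338762 = 147.62 W/m².
— Configuration B (ϕ=+15.9°):
Solar declination: sin δ = sin ε · sin L_s = sin 67.00° × sin 69.3° = 0.86108, so δ = +59.438°.
cos h₀ = −tan(+15.9°) tan(+59.438°) = -0.4824, h₀ = 2.0742 rad.
Bracket: h₀ sin ϕ sin δ + cos ϕ cos δ sin h₀ = 2.0742×0.27396×0.86108 + 0.96174×0.50847×0.87595 = 0.489307 + 0.428354 = 0.917661.
Q̄ = (S_0/π) × [bracket] = (1369/π) × 0.917661 = 399.89 W/m².
Ratio Q̄_A / Q̄_B = 147.62 / 399.89 = 0.3692.

Q̄_A / Q̄_B ≈ 0.369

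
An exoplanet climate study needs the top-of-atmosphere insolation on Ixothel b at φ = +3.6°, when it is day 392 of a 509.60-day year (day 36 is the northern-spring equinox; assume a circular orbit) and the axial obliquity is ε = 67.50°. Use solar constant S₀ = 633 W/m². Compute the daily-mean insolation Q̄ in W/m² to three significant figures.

Q̄ ≈ 80.2 W/m²

Solar longitude: λ_s = 360° × (392 − 36)/509.60 = 251.491°.
sin δ = sin 67.50° × sin 251.491° = -0.87609, so δ = -61.175°.
cos H₀ = −tan(+3.6°) tan(-61.175°) = 0.1143, H₀ = 1.4562 rad.
Bracket: H₀ sin φ sin δ + cos φ cos δ sin H₀ = 1.4562×0.06279×-0.87609 + 0.99803×0.48214×0.99344 = -0.080105 + 0.478034 = 0.397929.
Q̄ = (S₀/π) × [bracket] = (633/π) × 0.397929 = 80.18 W/m².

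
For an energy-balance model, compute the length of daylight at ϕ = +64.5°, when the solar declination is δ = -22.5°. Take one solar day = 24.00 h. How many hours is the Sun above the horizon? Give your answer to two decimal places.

cos h₀ = −tan ϕ · tan δ = −tan(+64.5°) × tan(-22.500°) = 0.8684, so h₀ = 0.5188 rad = 29.72°.
Daylight = 2h₀/(2π) × 24.00 h = (0.5188/π) × 24.00 = 3.96 h.

3.96 h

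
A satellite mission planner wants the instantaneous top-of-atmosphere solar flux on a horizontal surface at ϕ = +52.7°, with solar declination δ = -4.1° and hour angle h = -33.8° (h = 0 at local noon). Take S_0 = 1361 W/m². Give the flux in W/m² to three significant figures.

cos θ_z = sin ϕ sin δ + cos ϕ cos δ cos h = -0.056874 + 0.502278 = 0.445404.
Flux = S_0 · cos θ_z = 1361 × 0.445404 = 606.2 W/m².

606 W/m²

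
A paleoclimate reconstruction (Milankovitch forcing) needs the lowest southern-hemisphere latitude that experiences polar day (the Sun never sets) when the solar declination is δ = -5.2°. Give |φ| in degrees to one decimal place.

|φ| = 84.8°

Polar day requires cos H₀ = −tan φ tan δ ≤ −1, i.e. tan φ tan δ ≥ 1.
The boundary is |tan φ| · |tan δ| = 1, so |φ| = 90° − |δ| = 90° − 5.2° = 84.8° in the southern hemisphere.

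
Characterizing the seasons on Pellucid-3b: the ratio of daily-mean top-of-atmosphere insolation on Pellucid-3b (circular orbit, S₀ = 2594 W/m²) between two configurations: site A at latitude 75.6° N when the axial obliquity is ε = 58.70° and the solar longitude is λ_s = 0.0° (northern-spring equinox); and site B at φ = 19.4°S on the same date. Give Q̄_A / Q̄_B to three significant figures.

Q̄_A / Q̄_B ≈ 0.264

— Configuration A (φ=+75.6°):
Solar declination: sin δ = sin ε · sin λ_s = sin 58.70° × sin 0.0° = 0.00000, so δ = +0.000°.
cos H₀ = −tan(+75.6°) tan(+0.000°) = -0.0000, H₀ = 1.5708 rad.
Bracket: H₀ sin φ sin δ + cos φ cos δ sin H₀ = 1.5708×0.96858×0.00000 + 0.24869×1.00000×1.00000 = 0.000000 + 0.248690 = 0.248690.
Q̄ = (S₀/π) × [bracket] = (2594/π) × 0.248690 = 205.34 W/m².
— Configuration B (φ=-19.4°):
cos H₀ = −tan(-19.4°) tan(+0.000°) = 0.0000, H₀ = 1.5708 rad.
Bracket: H₀ sin φ sin δ + cos φ cos δ sin H₀ = 1.5708×-0.33216×0.00000 + 0.94322×1.00000×1.00000 = -0.000000 + 0.943220 = 0.943220.
Q̄ = (S₀/π) × [bracket] = (2594/π) × 0.943220 = 778.81 W/m².
Ratio Q̄_A / Q̄_B = 205.34 / 778.81 = 0.2637.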